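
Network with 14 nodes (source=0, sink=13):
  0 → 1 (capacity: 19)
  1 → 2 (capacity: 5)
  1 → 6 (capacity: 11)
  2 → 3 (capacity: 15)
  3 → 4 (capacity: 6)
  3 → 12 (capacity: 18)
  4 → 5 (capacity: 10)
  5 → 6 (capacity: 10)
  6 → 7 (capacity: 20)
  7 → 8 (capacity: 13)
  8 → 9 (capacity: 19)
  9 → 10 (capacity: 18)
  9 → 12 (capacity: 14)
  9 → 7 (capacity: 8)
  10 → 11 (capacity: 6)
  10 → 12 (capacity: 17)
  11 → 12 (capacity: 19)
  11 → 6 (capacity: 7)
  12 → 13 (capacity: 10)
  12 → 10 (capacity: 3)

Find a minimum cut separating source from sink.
Min cut value = 10, edges: (12,13)

Min cut value: 10
Partition: S = [0, 1, 2, 3, 4, 5, 6, 7, 8, 9, 10, 11, 12], T = [13]
Cut edges: (12,13)

By max-flow min-cut theorem, max flow = min cut = 10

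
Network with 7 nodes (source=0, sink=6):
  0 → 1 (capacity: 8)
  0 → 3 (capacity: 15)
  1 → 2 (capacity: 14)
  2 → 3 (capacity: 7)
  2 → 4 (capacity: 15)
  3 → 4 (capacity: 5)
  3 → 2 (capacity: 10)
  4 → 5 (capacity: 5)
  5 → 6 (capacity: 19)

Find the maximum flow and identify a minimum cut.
Max flow = 5, Min cut edges: (4,5)

Maximum flow: 5
Minimum cut: (4,5)
Partition: S = [0, 1, 2, 3, 4], T = [5, 6]

Max-flow min-cut theorem verified: both equal 5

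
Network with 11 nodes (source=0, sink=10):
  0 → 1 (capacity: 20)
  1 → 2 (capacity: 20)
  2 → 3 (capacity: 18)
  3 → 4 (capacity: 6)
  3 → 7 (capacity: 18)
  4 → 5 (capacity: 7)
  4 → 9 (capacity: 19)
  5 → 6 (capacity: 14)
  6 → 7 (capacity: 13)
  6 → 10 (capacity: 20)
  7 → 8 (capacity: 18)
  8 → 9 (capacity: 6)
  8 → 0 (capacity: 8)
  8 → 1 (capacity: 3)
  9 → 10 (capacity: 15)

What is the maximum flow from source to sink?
Maximum flow = 12

Max flow: 12

Flow assignment:
  0 → 1: 18/20
  1 → 2: 18/20
  2 → 3: 18/18
  3 → 4: 6/6
  3 → 7: 12/18
  4 → 9: 6/19
  7 → 8: 12/18
  8 → 9: 6/6
  8 → 0: 6/8
  9 → 10: 12/15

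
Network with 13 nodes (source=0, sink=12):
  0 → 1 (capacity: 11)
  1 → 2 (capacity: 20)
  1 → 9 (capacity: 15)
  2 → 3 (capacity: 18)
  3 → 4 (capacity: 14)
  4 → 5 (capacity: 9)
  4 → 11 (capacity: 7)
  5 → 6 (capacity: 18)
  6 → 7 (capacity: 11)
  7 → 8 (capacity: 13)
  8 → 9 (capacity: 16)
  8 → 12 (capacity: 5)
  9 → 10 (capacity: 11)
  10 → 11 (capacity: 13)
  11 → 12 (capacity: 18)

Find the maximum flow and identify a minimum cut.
Max flow = 11, Min cut edges: (0,1)

Maximum flow: 11
Minimum cut: (0,1)
Partition: S = [0], T = [1, 2, 3, 4, 5, 6, 7, 8, 9, 10, 11, 12]

Max-flow min-cut theorem verified: both equal 11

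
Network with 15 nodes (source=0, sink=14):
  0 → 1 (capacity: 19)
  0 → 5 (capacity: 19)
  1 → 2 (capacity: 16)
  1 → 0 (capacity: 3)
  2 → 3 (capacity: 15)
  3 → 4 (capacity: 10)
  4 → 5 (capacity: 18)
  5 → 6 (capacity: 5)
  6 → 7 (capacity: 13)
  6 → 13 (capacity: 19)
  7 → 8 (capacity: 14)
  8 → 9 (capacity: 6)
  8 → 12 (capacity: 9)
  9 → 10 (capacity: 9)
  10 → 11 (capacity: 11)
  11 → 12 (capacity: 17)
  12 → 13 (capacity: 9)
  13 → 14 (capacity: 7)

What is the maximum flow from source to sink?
Maximum flow = 5

Max flow: 5

Flow assignment:
  0 → 1: 5/19
  1 → 2: 5/16
  2 → 3: 5/15
  3 → 4: 5/10
  4 → 5: 5/18
  5 → 6: 5/5
  6 → 13: 5/19
  13 → 14: 5/7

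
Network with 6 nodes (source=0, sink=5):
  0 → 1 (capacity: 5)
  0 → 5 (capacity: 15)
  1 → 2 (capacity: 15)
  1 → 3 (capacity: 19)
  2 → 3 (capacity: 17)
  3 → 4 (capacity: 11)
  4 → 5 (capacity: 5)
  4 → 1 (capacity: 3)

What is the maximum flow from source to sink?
Maximum flow = 20

Max flow: 20

Flow assignment:
  0 → 1: 5/5
  0 → 5: 15/15
  1 → 3: 5/19
  3 → 4: 5/11
  4 → 5: 5/5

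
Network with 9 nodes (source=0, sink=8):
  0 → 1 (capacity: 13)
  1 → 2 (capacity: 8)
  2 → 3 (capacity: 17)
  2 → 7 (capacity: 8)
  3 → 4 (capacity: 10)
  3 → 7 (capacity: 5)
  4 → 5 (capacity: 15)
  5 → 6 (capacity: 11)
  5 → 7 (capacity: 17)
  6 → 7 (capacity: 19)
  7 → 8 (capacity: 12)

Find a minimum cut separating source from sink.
Min cut value = 8, edges: (1,2)

Min cut value: 8
Partition: S = [0, 1], T = [2, 3, 4, 5, 6, 7, 8]
Cut edges: (1,2)

By max-flow min-cut theorem, max flow = min cut = 8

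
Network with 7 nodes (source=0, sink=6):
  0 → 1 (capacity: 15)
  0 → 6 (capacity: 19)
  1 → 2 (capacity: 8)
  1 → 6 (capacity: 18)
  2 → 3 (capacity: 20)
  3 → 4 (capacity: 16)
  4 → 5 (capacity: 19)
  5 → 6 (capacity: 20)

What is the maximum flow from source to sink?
Maximum flow = 34

Max flow: 34

Flow assignment:
  0 → 1: 15/15
  0 → 6: 19/19
  1 → 6: 15/18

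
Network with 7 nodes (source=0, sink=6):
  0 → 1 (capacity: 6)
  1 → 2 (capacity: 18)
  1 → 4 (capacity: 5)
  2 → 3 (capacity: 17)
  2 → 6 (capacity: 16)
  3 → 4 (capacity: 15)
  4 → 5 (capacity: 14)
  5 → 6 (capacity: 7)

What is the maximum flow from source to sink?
Maximum flow = 6

Max flow: 6

Flow assignment:
  0 → 1: 6/6
  1 → 2: 6/18
  2 → 6: 6/16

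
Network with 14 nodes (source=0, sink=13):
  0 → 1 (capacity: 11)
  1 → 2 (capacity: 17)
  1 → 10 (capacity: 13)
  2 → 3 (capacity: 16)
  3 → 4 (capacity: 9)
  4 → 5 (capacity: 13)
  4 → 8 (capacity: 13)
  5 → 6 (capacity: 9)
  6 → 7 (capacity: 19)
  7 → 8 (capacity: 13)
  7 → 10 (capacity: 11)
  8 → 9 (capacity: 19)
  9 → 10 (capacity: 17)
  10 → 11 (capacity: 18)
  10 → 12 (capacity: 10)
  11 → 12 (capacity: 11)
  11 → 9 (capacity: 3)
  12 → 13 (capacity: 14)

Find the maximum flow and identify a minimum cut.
Max flow = 11, Min cut edges: (0,1)

Maximum flow: 11
Minimum cut: (0,1)
Partition: S = [0], T = [1, 2, 3, 4, 5, 6, 7, 8, 9, 10, 11, 12, 13]

Max-flow min-cut theorem verified: both equal 11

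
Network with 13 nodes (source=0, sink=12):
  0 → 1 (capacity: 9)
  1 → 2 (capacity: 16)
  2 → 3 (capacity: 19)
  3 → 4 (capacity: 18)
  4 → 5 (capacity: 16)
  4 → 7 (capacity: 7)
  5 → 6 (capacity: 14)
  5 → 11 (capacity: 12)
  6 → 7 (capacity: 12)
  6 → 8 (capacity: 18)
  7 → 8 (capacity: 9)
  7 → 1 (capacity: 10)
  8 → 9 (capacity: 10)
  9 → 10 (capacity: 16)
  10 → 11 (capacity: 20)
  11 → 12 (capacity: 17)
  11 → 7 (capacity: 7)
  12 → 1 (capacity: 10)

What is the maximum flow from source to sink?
Maximum flow = 9

Max flow: 9

Flow assignment:
  0 → 1: 9/9
  1 → 2: 9/16
  2 → 3: 9/19
  3 → 4: 9/18
  4 → 5: 9/16
  5 → 11: 9/12
  11 → 12: 9/17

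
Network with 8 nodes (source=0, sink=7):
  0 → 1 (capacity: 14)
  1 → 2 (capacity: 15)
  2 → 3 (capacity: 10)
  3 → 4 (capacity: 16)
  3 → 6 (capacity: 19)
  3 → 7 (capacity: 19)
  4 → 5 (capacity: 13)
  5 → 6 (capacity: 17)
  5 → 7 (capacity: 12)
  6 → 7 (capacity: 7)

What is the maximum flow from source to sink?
Maximum flow = 10

Max flow: 10

Flow assignment:
  0 → 1: 10/14
  1 → 2: 10/15
  2 → 3: 10/10
  3 → 7: 10/19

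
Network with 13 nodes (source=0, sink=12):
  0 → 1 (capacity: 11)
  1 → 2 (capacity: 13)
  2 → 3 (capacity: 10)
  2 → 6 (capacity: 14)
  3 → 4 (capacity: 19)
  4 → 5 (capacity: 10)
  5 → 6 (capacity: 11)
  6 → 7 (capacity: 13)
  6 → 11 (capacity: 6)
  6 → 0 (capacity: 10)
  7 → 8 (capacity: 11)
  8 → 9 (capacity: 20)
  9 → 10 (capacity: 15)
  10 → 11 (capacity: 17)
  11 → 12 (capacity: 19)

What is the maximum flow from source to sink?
Maximum flow = 11

Max flow: 11

Flow assignment:
  0 → 1: 11/11
  1 → 2: 11/13
  2 → 6: 11/14
  6 → 7: 5/13
  6 → 11: 6/6
  7 → 8: 5/11
  8 → 9: 5/20
  9 → 10: 5/15
  10 → 11: 5/17
  11 → 12: 11/19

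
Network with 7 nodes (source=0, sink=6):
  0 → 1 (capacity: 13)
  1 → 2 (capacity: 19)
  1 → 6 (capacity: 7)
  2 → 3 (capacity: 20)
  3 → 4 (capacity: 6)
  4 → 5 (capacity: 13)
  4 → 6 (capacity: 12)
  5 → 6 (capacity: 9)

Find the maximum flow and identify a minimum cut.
Max flow = 13, Min cut edges: (1,6), (3,4)

Maximum flow: 13
Minimum cut: (1,6), (3,4)
Partition: S = [0, 1, 2, 3], T = [4, 5, 6]

Max-flow min-cut theorem verified: both equal 13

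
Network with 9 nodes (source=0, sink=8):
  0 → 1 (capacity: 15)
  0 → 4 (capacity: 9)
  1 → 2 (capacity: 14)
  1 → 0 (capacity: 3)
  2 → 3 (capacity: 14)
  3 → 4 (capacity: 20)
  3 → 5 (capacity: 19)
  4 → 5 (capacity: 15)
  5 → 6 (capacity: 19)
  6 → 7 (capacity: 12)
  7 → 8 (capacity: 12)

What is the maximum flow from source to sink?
Maximum flow = 12

Max flow: 12

Flow assignment:
  0 → 1: 12/15
  1 → 2: 12/14
  2 → 3: 12/14
  3 → 4: 2/20
  3 → 5: 10/19
  4 → 5: 2/15
  5 → 6: 12/19
  6 → 7: 12/12
  7 → 8: 12/12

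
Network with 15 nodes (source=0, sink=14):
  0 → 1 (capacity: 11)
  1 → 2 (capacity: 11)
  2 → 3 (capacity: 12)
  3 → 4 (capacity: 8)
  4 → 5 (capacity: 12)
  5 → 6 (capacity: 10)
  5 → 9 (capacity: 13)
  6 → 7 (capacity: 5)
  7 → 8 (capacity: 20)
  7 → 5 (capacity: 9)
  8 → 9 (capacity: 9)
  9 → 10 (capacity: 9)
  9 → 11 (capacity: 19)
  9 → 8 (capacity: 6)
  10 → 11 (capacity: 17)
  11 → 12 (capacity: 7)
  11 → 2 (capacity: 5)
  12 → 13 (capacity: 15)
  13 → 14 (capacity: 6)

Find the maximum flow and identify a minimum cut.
Max flow = 6, Min cut edges: (13,14)

Maximum flow: 6
Minimum cut: (13,14)
Partition: S = [0, 1, 2, 3, 4, 5, 6, 7, 8, 9, 10, 11, 12, 13], T = [14]

Max-flow min-cut theorem verified: both equal 6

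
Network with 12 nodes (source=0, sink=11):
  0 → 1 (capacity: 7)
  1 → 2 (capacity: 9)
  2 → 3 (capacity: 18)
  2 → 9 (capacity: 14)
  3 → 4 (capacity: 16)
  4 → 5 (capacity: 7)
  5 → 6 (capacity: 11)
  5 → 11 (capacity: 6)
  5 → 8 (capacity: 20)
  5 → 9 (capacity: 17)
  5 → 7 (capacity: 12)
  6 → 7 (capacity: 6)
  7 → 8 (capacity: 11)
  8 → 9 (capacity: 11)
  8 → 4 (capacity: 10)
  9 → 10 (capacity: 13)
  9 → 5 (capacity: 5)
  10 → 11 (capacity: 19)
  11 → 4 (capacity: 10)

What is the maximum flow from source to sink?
Maximum flow = 7

Max flow: 7

Flow assignment:
  0 → 1: 7/7
  1 → 2: 7/9
  2 → 9: 7/14
  5 → 11: 5/6
  9 → 10: 2/13
  9 → 5: 5/5
  10 → 11: 2/19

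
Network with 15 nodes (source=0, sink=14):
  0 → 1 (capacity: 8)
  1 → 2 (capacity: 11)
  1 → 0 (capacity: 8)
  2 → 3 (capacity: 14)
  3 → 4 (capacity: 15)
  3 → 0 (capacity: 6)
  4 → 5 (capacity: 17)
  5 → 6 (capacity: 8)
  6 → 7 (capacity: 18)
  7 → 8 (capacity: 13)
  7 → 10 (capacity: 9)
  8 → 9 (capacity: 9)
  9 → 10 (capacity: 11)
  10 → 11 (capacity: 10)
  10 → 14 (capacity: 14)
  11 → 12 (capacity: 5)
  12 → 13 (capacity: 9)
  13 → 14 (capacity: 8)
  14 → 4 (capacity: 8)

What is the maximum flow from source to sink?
Maximum flow = 8

Max flow: 8

Flow assignment:
  0 → 1: 8/8
  1 → 2: 8/11
  2 → 3: 8/14
  3 → 4: 8/15
  4 → 5: 8/17
  5 → 6: 8/8
  6 → 7: 8/18
  7 → 10: 8/9
  10 → 14: 8/14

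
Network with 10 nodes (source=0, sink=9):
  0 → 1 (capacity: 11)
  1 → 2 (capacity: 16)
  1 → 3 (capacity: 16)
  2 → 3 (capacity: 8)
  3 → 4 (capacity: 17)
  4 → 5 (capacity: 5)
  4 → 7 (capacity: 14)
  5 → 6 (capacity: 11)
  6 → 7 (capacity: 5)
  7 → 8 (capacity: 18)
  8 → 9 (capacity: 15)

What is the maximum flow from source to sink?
Maximum flow = 11

Max flow: 11

Flow assignment:
  0 → 1: 11/11
  1 → 3: 11/16
  3 → 4: 11/17
  4 → 7: 11/14
  7 → 8: 11/18
  8 → 9: 11/15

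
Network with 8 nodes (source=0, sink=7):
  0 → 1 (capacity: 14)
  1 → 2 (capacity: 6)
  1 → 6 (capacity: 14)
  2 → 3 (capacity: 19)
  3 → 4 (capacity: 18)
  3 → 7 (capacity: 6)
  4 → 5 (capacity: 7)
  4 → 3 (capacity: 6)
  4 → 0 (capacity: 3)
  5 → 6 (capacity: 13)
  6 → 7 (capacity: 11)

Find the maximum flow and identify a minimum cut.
Max flow = 14, Min cut edges: (0,1)

Maximum flow: 14
Minimum cut: (0,1)
Partition: S = [0], T = [1, 2, 3, 4, 5, 6, 7]

Max-flow min-cut theorem verified: both equal 14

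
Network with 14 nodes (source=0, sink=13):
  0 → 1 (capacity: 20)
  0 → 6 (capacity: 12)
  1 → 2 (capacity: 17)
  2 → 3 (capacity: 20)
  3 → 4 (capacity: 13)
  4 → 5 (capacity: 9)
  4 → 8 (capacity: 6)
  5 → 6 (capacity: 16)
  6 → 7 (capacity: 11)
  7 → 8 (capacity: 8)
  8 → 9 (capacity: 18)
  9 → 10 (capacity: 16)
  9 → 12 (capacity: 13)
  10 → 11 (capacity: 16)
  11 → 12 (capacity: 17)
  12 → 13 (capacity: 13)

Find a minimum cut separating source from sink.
Min cut value = 13, edges: (12,13)

Min cut value: 13
Partition: S = [0, 1, 2, 3, 4, 5, 6, 7, 8, 9, 10, 11, 12], T = [13]
Cut edges: (12,13)

By max-flow min-cut theorem, max flow = min cut = 13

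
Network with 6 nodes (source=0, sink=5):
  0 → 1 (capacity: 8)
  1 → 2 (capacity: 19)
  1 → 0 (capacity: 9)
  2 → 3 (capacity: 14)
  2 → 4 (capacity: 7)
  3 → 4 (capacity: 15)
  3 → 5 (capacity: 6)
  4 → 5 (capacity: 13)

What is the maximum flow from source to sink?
Maximum flow = 8

Max flow: 8

Flow assignment:
  0 → 1: 8/8
  1 → 2: 8/19
  2 → 3: 8/14
  3 → 4: 2/15
  3 → 5: 6/6
  4 → 5: 2/13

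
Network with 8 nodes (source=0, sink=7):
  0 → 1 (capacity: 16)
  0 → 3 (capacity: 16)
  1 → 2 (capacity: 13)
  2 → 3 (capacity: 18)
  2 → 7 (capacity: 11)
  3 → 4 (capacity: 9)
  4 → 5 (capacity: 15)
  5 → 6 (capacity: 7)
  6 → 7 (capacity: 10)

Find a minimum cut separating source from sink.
Min cut value = 18, edges: (2,7), (5,6)

Min cut value: 18
Partition: S = [0, 1, 2, 3, 4, 5], T = [6, 7]
Cut edges: (2,7), (5,6)

By max-flow min-cut theorem, max flow = min cut = 18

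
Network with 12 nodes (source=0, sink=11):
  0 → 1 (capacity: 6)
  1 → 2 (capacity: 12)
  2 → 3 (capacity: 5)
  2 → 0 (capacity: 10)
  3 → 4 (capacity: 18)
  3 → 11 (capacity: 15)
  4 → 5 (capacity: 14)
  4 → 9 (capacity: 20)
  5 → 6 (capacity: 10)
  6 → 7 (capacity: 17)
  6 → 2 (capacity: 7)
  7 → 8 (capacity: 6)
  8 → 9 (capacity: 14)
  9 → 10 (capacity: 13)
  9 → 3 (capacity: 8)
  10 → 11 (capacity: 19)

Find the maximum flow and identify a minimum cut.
Max flow = 5, Min cut edges: (2,3)

Maximum flow: 5
Minimum cut: (2,3)
Partition: S = [0, 1, 2], T = [3, 4, 5, 6, 7, 8, 9, 10, 11]

Max-flow min-cut theorem verified: both equal 5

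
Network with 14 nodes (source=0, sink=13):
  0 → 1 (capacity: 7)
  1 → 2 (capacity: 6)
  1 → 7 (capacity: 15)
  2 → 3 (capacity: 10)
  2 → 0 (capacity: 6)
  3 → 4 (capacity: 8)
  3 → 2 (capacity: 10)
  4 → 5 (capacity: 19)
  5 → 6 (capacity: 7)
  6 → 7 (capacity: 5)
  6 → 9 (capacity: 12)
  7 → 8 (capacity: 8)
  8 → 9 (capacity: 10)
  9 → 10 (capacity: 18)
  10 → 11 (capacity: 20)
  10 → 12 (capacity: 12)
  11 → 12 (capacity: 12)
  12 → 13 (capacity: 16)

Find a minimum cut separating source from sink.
Min cut value = 7, edges: (0,1)

Min cut value: 7
Partition: S = [0], T = [1, 2, 3, 4, 5, 6, 7, 8, 9, 10, 11, 12, 13]
Cut edges: (0,1)

By max-flow min-cut theorem, max flow = min cut = 7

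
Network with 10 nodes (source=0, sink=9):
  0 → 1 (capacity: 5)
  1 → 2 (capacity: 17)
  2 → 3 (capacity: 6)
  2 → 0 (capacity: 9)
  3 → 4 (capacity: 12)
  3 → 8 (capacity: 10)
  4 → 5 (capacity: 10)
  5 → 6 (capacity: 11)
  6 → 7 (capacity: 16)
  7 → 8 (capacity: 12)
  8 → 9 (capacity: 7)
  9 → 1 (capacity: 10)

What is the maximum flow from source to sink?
Maximum flow = 5

Max flow: 5

Flow assignment:
  0 → 1: 5/5
  1 → 2: 5/17
  2 → 3: 5/6
  3 → 8: 5/10
  8 → 9: 5/7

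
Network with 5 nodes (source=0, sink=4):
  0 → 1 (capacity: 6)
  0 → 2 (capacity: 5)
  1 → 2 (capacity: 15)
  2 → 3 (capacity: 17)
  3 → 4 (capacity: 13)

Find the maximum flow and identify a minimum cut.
Max flow = 11, Min cut edges: (0,1), (0,2)

Maximum flow: 11
Minimum cut: (0,1), (0,2)
Partition: S = [0], T = [1, 2, 3, 4]

Max-flow min-cut theorem verified: both equal 11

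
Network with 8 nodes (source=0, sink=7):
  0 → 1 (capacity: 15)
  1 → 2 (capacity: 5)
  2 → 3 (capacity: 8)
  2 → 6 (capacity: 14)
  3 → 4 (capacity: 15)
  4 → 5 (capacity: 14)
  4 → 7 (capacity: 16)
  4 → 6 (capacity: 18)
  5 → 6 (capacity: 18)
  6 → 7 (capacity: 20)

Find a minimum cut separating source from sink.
Min cut value = 5, edges: (1,2)

Min cut value: 5
Partition: S = [0, 1], T = [2, 3, 4, 5, 6, 7]
Cut edges: (1,2)

By max-flow min-cut theorem, max flow = min cut = 5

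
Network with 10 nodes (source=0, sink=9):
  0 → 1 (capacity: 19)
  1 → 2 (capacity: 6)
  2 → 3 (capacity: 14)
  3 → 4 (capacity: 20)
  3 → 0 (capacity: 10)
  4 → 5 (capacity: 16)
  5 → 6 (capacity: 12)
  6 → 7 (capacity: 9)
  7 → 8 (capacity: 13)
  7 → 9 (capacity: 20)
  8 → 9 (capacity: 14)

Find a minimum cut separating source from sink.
Min cut value = 6, edges: (1,2)

Min cut value: 6
Partition: S = [0, 1], T = [2, 3, 4, 5, 6, 7, 8, 9]
Cut edges: (1,2)

By max-flow min-cut theorem, max flow = min cut = 6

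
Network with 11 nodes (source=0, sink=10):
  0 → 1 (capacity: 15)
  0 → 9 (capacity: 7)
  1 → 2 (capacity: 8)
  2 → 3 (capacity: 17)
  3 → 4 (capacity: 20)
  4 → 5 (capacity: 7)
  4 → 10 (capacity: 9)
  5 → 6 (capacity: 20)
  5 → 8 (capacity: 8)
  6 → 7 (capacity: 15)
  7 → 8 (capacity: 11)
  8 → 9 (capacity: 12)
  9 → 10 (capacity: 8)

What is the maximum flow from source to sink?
Maximum flow = 15

Max flow: 15

Flow assignment:
  0 → 1: 8/15
  0 → 9: 7/7
  1 → 2: 8/8
  2 → 3: 8/17
  3 → 4: 8/20
  4 → 10: 8/9
  9 → 10: 7/8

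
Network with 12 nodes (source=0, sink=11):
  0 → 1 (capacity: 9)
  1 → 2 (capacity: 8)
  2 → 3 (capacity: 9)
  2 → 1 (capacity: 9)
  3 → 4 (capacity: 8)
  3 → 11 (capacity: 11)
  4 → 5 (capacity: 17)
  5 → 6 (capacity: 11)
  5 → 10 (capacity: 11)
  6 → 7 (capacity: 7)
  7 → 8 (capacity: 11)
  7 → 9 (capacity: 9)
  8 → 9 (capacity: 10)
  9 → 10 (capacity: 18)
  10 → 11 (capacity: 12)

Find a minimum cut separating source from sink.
Min cut value = 8, edges: (1,2)

Min cut value: 8
Partition: S = [0, 1], T = [2, 3, 4, 5, 6, 7, 8, 9, 10, 11]
Cut edges: (1,2)

By max-flow min-cut theorem, max flow = min cut = 8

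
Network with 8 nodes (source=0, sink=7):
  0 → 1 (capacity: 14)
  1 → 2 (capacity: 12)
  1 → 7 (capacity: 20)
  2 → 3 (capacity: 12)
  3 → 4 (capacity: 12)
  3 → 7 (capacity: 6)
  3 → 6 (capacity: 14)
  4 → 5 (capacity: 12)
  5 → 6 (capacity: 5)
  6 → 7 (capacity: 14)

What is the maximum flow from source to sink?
Maximum flow = 14

Max flow: 14

Flow assignment:
  0 → 1: 14/14
  1 → 7: 14/20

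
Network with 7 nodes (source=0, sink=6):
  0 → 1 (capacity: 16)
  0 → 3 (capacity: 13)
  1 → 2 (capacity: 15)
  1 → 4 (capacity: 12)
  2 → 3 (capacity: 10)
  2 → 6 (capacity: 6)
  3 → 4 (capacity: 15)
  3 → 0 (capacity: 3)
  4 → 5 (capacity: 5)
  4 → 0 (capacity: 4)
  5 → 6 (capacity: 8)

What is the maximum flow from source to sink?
Maximum flow = 11

Max flow: 11

Flow assignment:
  0 → 1: 6/16
  0 → 3: 5/13
  1 → 2: 6/15
  2 → 6: 6/6
  3 → 4: 5/15
  4 → 5: 5/5
  5 → 6: 5/8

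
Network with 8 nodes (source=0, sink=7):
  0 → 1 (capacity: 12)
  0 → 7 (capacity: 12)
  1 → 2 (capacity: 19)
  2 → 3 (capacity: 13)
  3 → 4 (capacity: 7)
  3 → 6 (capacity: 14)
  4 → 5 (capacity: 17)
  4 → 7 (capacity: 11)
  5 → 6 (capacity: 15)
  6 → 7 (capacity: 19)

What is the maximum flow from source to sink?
Maximum flow = 24

Max flow: 24

Flow assignment:
  0 → 1: 12/12
  0 → 7: 12/12
  1 → 2: 12/19
  2 → 3: 12/13
  3 → 4: 7/7
  3 → 6: 5/14
  4 → 7: 7/11
  6 → 7: 5/19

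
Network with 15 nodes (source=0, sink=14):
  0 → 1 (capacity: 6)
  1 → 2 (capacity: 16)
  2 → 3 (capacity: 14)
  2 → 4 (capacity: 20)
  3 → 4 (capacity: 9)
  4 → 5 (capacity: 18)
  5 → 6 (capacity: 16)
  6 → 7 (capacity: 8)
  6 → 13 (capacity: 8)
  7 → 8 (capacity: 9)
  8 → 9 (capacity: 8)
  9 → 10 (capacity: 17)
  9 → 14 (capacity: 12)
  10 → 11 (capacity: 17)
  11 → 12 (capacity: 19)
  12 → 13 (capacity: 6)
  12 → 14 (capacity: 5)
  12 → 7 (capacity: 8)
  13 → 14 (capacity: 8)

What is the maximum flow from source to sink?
Maximum flow = 6

Max flow: 6

Flow assignment:
  0 → 1: 6/6
  1 → 2: 6/16
  2 → 4: 6/20
  4 → 5: 6/18
  5 → 6: 6/16
  6 → 13: 6/8
  13 → 14: 6/8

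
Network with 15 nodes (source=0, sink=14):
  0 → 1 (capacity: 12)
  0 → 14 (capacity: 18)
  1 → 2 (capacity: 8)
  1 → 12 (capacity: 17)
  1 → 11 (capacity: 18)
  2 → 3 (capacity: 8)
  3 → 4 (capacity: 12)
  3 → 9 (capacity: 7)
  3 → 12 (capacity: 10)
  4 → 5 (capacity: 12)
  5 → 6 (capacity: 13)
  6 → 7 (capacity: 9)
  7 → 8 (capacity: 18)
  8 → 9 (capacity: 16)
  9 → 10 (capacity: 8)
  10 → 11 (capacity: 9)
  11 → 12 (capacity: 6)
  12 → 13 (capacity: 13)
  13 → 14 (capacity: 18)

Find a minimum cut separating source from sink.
Min cut value = 30, edges: (0,1), (0,14)

Min cut value: 30
Partition: S = [0], T = [1, 2, 3, 4, 5, 6, 7, 8, 9, 10, 11, 12, 13, 14]
Cut edges: (0,1), (0,14)

By max-flow min-cut theorem, max flow = min cut = 30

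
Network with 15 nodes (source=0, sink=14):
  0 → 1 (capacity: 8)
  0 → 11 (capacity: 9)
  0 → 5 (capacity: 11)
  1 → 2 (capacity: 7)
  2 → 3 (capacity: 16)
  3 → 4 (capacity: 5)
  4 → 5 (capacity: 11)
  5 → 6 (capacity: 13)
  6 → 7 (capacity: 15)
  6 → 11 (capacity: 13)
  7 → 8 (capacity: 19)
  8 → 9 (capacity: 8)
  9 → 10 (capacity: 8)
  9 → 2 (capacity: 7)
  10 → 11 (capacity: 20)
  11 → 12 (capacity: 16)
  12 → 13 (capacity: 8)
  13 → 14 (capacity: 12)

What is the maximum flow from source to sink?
Maximum flow = 8

Max flow: 8

Flow assignment:
  0 → 1: 5/8
  0 → 5: 3/11
  1 → 2: 5/7
  2 → 3: 5/16
  3 → 4: 5/5
  4 → 5: 5/11
  5 → 6: 8/13
  6 → 11: 8/13
  11 → 12: 8/16
  12 → 13: 8/8
  13 → 14: 8/12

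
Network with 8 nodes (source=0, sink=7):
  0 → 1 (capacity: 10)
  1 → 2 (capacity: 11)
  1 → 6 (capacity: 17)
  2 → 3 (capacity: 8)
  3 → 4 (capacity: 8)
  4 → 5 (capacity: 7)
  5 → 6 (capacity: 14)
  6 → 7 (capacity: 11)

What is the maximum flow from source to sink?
Maximum flow = 10

Max flow: 10

Flow assignment:
  0 → 1: 10/10
  1 → 6: 10/17
  6 → 7: 10/11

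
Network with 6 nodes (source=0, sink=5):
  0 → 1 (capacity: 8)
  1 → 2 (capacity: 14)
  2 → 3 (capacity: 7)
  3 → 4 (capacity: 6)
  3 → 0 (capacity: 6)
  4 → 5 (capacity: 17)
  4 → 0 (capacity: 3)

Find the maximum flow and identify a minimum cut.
Max flow = 6, Min cut edges: (3,4)

Maximum flow: 6
Minimum cut: (3,4)
Partition: S = [0, 1, 2, 3], T = [4, 5]

Max-flow min-cut theorem verified: both equal 6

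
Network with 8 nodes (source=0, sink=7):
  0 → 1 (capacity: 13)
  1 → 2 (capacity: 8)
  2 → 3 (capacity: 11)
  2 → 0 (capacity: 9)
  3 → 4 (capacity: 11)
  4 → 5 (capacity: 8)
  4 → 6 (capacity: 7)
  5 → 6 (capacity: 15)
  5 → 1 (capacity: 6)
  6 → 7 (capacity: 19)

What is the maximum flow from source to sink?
Maximum flow = 8

Max flow: 8

Flow assignment:
  0 → 1: 8/13
  1 → 2: 8/8
  2 → 3: 8/11
  3 → 4: 8/11
  4 → 5: 1/8
  4 → 6: 7/7
  5 → 6: 1/15
  6 → 7: 8/19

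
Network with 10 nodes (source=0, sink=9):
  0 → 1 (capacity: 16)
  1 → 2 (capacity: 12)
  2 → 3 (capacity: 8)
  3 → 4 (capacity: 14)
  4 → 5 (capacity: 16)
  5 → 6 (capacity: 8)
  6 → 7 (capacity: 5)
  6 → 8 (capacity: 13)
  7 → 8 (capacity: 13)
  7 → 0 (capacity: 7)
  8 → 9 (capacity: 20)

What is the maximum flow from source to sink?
Maximum flow = 8

Max flow: 8

Flow assignment:
  0 → 1: 8/16
  1 → 2: 8/12
  2 → 3: 8/8
  3 → 4: 8/14
  4 → 5: 8/16
  5 → 6: 8/8
  6 → 8: 8/13
  8 → 9: 8/20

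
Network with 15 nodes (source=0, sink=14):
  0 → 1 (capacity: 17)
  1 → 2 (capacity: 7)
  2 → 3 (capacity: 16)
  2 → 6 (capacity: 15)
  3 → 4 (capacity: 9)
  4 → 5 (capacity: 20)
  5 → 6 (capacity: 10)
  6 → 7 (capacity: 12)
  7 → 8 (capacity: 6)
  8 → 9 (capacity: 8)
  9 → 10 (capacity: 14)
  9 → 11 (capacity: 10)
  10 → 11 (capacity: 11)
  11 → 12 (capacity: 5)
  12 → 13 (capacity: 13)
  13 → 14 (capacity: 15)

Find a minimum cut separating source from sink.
Min cut value = 5, edges: (11,12)

Min cut value: 5
Partition: S = [0, 1, 2, 3, 4, 5, 6, 7, 8, 9, 10, 11], T = [12, 13, 14]
Cut edges: (11,12)

By max-flow min-cut theorem, max flow = min cut = 5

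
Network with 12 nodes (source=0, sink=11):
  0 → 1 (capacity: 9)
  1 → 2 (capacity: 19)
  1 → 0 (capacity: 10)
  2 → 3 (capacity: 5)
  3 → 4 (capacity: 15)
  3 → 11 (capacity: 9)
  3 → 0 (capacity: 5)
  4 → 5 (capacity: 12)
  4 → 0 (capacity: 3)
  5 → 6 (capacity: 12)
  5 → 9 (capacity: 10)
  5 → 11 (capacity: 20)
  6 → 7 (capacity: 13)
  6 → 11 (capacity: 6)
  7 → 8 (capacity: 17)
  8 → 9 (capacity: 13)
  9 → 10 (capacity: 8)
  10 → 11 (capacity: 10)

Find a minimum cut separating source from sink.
Min cut value = 5, edges: (2,3)

Min cut value: 5
Partition: S = [0, 1, 2], T = [3, 4, 5, 6, 7, 8, 9, 10, 11]
Cut edges: (2,3)

By max-flow min-cut theorem, max flow = min cut = 5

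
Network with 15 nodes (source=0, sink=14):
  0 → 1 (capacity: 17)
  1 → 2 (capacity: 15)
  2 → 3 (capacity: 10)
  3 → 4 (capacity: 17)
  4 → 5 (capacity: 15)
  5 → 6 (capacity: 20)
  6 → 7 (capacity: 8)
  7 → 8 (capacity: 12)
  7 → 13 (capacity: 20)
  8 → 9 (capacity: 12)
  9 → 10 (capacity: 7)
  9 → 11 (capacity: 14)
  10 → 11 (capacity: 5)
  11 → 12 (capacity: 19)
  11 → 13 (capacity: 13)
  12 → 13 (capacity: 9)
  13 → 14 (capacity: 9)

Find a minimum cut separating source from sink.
Min cut value = 8, edges: (6,7)

Min cut value: 8
Partition: S = [0, 1, 2, 3, 4, 5, 6], T = [7, 8, 9, 10, 11, 12, 13, 14]
Cut edges: (6,7)

By max-flow min-cut theorem, max flow = min cut = 8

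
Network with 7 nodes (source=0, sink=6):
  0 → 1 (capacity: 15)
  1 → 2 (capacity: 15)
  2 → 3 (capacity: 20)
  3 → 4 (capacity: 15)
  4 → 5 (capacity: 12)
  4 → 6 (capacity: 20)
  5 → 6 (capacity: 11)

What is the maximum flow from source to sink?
Maximum flow = 15

Max flow: 15

Flow assignment:
  0 → 1: 15/15
  1 → 2: 15/15
  2 → 3: 15/20
  3 → 4: 15/15
  4 → 6: 15/20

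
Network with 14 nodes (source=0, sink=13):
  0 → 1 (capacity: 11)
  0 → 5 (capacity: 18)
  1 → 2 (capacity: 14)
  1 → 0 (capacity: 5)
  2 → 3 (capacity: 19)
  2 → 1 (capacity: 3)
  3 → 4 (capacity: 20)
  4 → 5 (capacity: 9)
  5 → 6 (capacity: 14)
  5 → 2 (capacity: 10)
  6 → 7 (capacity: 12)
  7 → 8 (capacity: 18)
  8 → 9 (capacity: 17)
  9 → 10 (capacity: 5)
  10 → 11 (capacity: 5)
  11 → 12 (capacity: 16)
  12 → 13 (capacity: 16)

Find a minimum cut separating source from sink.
Min cut value = 5, edges: (10,11)

Min cut value: 5
Partition: S = [0, 1, 2, 3, 4, 5, 6, 7, 8, 9, 10], T = [11, 12, 13]
Cut edges: (10,11)

By max-flow min-cut theorem, max flow = min cut = 5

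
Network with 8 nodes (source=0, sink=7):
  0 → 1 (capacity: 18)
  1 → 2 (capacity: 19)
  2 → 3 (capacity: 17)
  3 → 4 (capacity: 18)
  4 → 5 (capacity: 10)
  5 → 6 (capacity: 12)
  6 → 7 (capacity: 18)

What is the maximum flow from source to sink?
Maximum flow = 10

Max flow: 10

Flow assignment:
  0 → 1: 10/18
  1 → 2: 10/19
  2 → 3: 10/17
  3 → 4: 10/18
  4 → 5: 10/10
  5 → 6: 10/12
  6 → 7: 10/18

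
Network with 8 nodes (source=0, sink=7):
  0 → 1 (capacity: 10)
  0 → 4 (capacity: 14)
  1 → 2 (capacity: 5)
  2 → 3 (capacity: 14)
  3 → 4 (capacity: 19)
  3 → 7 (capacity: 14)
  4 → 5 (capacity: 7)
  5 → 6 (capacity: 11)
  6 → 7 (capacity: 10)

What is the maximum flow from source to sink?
Maximum flow = 12

Max flow: 12

Flow assignment:
  0 → 1: 5/10
  0 → 4: 7/14
  1 → 2: 5/5
  2 → 3: 5/14
  3 → 7: 5/14
  4 → 5: 7/7
  5 → 6: 7/11
  6 → 7: 7/10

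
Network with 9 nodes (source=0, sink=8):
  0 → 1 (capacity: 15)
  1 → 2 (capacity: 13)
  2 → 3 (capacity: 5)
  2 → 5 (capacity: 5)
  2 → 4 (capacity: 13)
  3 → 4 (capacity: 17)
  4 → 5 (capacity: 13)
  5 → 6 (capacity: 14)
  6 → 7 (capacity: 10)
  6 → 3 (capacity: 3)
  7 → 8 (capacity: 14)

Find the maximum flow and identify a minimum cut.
Max flow = 10, Min cut edges: (6,7)

Maximum flow: 10
Minimum cut: (6,7)
Partition: S = [0, 1, 2, 3, 4, 5, 6], T = [7, 8]

Max-flow min-cut theorem verified: both equal 10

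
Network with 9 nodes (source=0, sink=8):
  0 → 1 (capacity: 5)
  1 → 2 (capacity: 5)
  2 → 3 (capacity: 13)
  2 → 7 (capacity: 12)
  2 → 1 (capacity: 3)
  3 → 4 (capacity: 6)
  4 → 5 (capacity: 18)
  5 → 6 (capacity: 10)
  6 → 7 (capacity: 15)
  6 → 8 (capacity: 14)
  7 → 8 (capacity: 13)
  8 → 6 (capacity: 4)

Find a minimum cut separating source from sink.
Min cut value = 5, edges: (1,2)

Min cut value: 5
Partition: S = [0, 1], T = [2, 3, 4, 5, 6, 7, 8]
Cut edges: (1,2)

By max-flow min-cut theorem, max flow = min cut = 5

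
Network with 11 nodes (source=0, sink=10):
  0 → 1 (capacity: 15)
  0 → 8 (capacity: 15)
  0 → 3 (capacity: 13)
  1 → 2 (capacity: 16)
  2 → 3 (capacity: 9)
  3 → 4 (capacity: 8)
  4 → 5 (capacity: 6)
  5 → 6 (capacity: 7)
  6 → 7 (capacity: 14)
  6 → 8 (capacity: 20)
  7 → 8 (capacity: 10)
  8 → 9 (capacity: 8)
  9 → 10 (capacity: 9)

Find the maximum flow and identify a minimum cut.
Max flow = 8, Min cut edges: (8,9)

Maximum flow: 8
Minimum cut: (8,9)
Partition: S = [0, 1, 2, 3, 4, 5, 6, 7, 8], T = [9, 10]

Max-flow min-cut theorem verified: both equal 8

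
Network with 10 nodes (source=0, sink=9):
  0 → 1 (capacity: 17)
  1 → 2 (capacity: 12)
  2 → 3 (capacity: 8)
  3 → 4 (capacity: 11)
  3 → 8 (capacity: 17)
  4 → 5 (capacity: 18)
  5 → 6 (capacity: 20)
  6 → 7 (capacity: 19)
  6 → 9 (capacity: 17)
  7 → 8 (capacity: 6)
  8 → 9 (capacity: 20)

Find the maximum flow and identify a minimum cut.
Max flow = 8, Min cut edges: (2,3)

Maximum flow: 8
Minimum cut: (2,3)
Partition: S = [0, 1, 2], T = [3, 4, 5, 6, 7, 8, 9]

Max-flow min-cut theorem verified: both equal 8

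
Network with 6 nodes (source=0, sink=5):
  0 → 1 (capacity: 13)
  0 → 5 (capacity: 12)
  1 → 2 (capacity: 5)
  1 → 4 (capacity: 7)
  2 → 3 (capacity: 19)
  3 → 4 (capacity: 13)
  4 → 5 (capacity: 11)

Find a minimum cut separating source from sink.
Min cut value = 23, edges: (0,5), (4,5)

Min cut value: 23
Partition: S = [0, 1, 2, 3, 4], T = [5]
Cut edges: (0,5), (4,5)

By max-flow min-cut theorem, max flow = min cut = 23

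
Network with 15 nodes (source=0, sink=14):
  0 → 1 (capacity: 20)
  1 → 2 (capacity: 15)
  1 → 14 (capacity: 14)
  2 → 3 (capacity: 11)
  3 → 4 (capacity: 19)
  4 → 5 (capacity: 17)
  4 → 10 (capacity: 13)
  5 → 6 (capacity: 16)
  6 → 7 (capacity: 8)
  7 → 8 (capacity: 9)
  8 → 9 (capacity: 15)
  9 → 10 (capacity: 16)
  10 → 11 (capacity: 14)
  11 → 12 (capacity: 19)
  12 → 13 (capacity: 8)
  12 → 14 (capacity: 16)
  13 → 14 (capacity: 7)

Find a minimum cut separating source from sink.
Min cut value = 20, edges: (0,1)

Min cut value: 20
Partition: S = [0], T = [1, 2, 3, 4, 5, 6, 7, 8, 9, 10, 11, 12, 13, 14]
Cut edges: (0,1)

By max-flow min-cut theorem, max flow = min cut = 20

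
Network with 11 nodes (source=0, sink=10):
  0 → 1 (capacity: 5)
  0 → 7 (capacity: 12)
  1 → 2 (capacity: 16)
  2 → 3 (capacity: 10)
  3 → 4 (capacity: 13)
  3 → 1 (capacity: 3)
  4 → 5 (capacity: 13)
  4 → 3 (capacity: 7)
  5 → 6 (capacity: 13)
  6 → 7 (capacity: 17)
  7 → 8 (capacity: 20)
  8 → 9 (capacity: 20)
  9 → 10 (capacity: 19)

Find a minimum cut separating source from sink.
Min cut value = 17, edges: (0,1), (0,7)

Min cut value: 17
Partition: S = [0], T = [1, 2, 3, 4, 5, 6, 7, 8, 9, 10]
Cut edges: (0,1), (0,7)

By max-flow min-cut theorem, max flow = min cut = 17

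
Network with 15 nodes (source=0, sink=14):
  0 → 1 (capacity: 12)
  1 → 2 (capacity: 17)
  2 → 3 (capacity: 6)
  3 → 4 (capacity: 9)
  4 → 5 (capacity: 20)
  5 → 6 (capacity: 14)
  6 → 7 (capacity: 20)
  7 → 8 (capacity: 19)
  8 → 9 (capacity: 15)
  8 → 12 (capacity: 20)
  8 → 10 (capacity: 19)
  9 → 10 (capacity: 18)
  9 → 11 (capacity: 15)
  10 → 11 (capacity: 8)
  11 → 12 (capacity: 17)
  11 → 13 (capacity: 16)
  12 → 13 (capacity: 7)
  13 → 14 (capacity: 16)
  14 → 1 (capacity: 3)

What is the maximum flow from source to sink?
Maximum flow = 6

Max flow: 6

Flow assignment:
  0 → 1: 6/12
  1 → 2: 6/17
  2 → 3: 6/6
  3 → 4: 6/9
  4 → 5: 6/20
  5 → 6: 6/14
  6 → 7: 6/20
  7 → 8: 6/19
  8 → 12: 6/20
  12 → 13: 6/7
  13 → 14: 6/16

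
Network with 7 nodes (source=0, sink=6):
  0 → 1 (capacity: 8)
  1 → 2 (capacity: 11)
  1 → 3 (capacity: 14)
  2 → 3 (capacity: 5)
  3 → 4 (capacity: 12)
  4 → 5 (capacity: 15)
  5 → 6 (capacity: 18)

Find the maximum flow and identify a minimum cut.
Max flow = 8, Min cut edges: (0,1)

Maximum flow: 8
Minimum cut: (0,1)
Partition: S = [0], T = [1, 2, 3, 4, 5, 6]

Max-flow min-cut theorem verified: both equal 8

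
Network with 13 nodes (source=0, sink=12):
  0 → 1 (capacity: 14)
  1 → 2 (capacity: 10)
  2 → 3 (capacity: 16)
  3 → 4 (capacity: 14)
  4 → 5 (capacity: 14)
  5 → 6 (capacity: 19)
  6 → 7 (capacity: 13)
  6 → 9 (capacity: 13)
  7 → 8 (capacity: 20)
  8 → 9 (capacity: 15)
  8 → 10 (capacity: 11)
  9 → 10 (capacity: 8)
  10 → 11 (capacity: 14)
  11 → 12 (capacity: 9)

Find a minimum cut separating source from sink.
Min cut value = 9, edges: (11,12)

Min cut value: 9
Partition: S = [0, 1, 2, 3, 4, 5, 6, 7, 8, 9, 10, 11], T = [12]
Cut edges: (11,12)

By max-flow min-cut theorem, max flow = min cut = 9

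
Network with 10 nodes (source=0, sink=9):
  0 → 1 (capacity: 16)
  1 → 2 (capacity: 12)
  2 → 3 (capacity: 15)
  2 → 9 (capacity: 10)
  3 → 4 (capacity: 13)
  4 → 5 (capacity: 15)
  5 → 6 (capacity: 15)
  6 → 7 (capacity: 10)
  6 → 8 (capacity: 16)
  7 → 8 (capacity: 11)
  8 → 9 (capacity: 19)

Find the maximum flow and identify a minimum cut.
Max flow = 12, Min cut edges: (1,2)

Maximum flow: 12
Minimum cut: (1,2)
Partition: S = [0, 1], T = [2, 3, 4, 5, 6, 7, 8, 9]

Max-flow min-cut theorem verified: both equal 12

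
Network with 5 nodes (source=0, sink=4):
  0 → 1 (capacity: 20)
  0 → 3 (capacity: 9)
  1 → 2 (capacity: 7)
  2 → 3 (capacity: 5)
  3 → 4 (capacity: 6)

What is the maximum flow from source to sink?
Maximum flow = 6

Max flow: 6

Flow assignment:
  0 → 1: 5/20
  0 → 3: 1/9
  1 → 2: 5/7
  2 → 3: 5/5
  3 → 4: 6/6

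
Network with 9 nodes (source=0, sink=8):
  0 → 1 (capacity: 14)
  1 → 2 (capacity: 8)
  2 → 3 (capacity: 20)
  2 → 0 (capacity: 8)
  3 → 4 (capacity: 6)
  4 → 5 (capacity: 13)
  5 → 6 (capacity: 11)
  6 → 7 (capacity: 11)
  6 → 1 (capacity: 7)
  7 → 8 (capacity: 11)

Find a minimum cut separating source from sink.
Min cut value = 6, edges: (3,4)

Min cut value: 6
Partition: S = [0, 1, 2, 3], T = [4, 5, 6, 7, 8]
Cut edges: (3,4)

By max-flow min-cut theorem, max flow = min cut = 6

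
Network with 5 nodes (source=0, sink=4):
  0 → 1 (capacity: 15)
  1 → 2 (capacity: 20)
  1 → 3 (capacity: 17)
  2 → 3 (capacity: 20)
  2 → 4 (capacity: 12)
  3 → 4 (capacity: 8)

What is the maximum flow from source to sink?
Maximum flow = 15

Max flow: 15

Flow assignment:
  0 → 1: 15/15
  1 → 2: 15/20
  2 → 3: 3/20
  2 → 4: 12/12
  3 → 4: 3/8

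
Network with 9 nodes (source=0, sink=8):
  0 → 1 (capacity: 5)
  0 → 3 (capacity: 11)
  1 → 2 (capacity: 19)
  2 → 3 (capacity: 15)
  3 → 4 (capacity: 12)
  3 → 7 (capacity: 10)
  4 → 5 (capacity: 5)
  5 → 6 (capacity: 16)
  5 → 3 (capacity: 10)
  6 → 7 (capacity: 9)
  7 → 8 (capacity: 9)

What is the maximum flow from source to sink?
Maximum flow = 9

Max flow: 9

Flow assignment:
  0 → 1: 5/5
  0 → 3: 4/11
  1 → 2: 5/19
  2 → 3: 5/15
  3 → 4: 5/12
  3 → 7: 4/10
  4 → 5: 5/5
  5 → 6: 5/16
  6 → 7: 5/9
  7 → 8: 9/9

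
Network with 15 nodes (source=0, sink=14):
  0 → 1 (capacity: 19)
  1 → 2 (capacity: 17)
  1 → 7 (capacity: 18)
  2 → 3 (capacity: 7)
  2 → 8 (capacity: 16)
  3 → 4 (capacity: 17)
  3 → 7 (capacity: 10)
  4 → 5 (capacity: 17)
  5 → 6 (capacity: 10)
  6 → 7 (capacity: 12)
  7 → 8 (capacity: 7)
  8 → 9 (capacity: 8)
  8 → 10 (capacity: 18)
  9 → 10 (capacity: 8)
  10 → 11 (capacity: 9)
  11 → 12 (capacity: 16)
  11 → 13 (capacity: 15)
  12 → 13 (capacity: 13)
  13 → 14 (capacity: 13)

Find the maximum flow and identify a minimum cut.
Max flow = 9, Min cut edges: (10,11)

Maximum flow: 9
Minimum cut: (10,11)
Partition: S = [0, 1, 2, 3, 4, 5, 6, 7, 8, 9, 10], T = [11, 12, 13, 14]

Max-flow min-cut theorem verified: both equal 9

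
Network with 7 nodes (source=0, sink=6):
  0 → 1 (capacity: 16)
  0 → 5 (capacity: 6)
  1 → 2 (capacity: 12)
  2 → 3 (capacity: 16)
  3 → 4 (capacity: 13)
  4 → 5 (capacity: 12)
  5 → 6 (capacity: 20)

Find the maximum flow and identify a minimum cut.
Max flow = 18, Min cut edges: (0,5), (4,5)

Maximum flow: 18
Minimum cut: (0,5), (4,5)
Partition: S = [0, 1, 2, 3, 4], T = [5, 6]

Max-flow min-cut theorem verified: both equal 18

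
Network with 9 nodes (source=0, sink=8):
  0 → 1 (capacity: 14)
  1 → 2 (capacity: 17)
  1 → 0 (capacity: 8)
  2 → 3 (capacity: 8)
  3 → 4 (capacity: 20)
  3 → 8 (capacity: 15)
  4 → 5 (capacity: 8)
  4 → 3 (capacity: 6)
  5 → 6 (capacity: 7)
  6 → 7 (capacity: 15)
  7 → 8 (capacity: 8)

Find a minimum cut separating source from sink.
Min cut value = 8, edges: (2,3)

Min cut value: 8
Partition: S = [0, 1, 2], T = [3, 4, 5, 6, 7, 8]
Cut edges: (2,3)

By max-flow min-cut theorem, max flow = min cut = 8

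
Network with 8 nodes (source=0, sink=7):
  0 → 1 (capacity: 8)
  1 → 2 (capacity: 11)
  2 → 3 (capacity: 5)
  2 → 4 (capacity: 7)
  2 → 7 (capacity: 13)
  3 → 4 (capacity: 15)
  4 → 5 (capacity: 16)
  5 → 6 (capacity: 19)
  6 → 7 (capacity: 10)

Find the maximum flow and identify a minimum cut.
Max flow = 8, Min cut edges: (0,1)

Maximum flow: 8
Minimum cut: (0,1)
Partition: S = [0], T = [1, 2, 3, 4, 5, 6, 7]

Max-flow min-cut theorem verified: both equal 8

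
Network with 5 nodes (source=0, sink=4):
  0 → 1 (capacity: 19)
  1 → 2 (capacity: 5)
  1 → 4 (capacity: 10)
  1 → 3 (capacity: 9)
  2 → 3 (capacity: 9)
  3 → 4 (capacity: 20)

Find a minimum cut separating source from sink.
Min cut value = 19, edges: (0,1)

Min cut value: 19
Partition: S = [0], T = [1, 2, 3, 4]
Cut edges: (0,1)

By max-flow min-cut theorem, max flow = min cut = 19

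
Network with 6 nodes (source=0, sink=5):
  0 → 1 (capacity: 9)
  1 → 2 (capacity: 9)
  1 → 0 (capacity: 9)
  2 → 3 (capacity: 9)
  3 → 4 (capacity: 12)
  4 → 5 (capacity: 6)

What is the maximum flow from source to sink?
Maximum flow = 6

Max flow: 6

Flow assignment:
  0 → 1: 6/9
  1 → 2: 6/9
  2 → 3: 6/9
  3 → 4: 6/12
  4 → 5: 6/6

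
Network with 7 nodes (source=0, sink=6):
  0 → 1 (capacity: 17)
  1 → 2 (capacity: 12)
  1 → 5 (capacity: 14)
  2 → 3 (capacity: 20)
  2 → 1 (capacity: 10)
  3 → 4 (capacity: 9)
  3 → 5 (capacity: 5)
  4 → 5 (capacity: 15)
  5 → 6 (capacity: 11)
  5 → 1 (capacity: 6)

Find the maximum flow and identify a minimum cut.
Max flow = 11, Min cut edges: (5,6)

Maximum flow: 11
Minimum cut: (5,6)
Partition: S = [0, 1, 2, 3, 4, 5], T = [6]

Max-flow min-cut theorem verified: both equal 11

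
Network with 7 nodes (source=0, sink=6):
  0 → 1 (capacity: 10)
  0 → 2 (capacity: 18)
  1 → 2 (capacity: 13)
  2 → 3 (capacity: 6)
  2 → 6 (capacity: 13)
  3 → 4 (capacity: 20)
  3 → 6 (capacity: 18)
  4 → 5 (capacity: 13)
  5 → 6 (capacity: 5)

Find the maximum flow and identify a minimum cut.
Max flow = 19, Min cut edges: (2,3), (2,6)

Maximum flow: 19
Minimum cut: (2,3), (2,6)
Partition: S = [0, 1, 2], T = [3, 4, 5, 6]

Max-flow min-cut theorem verified: both equal 19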